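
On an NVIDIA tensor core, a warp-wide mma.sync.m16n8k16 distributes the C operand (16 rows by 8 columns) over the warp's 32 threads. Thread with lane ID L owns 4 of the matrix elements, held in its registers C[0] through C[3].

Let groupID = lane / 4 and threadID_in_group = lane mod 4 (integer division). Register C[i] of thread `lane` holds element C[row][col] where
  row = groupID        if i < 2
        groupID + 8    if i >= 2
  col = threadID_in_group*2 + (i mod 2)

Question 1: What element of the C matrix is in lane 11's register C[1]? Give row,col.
2,7

lane 11→11/4=2, 11 mod 4=3
i=1  r:2+0→2  c:2·3+1→7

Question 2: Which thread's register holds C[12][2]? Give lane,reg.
17,2

r=12->g=4,rb=1  c=2->t=1,b0=0
L=4*4+1=17  i=1*2+0=2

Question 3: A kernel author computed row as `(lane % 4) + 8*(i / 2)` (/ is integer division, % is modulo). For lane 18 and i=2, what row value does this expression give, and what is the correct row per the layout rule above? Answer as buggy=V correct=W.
buggy=10 correct=12

`(lane % 4) + 8*(i / 2)`[18,2]⇒10
18: gr=4,th=2
[2] (4+8,2*2+0) = (12,4)
row: 10 vs 12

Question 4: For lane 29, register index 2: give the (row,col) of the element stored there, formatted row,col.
15,2

29: G=7,T=1
[2] (7+8,1*2+0) = (15,2)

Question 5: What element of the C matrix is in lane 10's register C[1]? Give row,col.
2,5

L=10->gid=10>>2=2, tid=10&3=2
[1]->row 2+0=2  col 2·2+1=5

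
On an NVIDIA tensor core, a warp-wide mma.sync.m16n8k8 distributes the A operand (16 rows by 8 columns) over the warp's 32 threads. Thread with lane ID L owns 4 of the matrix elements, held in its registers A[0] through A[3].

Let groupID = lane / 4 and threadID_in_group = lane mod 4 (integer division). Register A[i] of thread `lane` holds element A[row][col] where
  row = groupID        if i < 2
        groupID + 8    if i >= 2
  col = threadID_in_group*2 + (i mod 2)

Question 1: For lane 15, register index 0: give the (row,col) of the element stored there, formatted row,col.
L=15->g=15>>2=3, t=15&3=3
[0]->row 3+0=3  col 3·2+0=6

3,6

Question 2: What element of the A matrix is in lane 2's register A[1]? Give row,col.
0,5

lane 2: g=0 (2/4), t=2 (2%4)
i=1: r=0+0=0, c=2*2+1=5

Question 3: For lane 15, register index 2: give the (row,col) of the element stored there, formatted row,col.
lane 15: G=3 (15/4), T=3 (15%4)
i=2: r=3+8=11, c=3*2+0=6

11,6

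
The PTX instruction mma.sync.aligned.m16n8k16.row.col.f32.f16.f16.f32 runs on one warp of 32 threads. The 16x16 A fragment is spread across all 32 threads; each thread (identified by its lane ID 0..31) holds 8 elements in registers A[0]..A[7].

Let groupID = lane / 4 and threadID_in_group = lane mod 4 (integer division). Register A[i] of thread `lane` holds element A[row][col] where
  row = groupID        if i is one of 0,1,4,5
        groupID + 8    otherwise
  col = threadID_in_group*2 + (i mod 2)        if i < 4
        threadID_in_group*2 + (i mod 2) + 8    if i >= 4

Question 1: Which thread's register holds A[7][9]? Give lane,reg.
28,5

r=7->g=7,rb=0  c=9->cb=1,t=0,b0=1
L=7*4+0=28  i=1*4+0*2+1=5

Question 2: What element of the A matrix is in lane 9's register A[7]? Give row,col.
lane 9: gid=2 (9/4), tid=1 (9%4)
i=7: r=2+8=10, c=1*2+1+8=11

10,11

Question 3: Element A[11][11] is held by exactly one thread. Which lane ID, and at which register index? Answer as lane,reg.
13,7

r: 11->gid=3,r8=1  c: 11->c8=1,tid=1,i&1=1
L=3*4+1=13  i=1*4+1*2+1=7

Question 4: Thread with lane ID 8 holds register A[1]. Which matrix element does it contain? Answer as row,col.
L=8→G=8>>2=2, T=8&3=0
[1]→row 2+0=2  col 0·2+1+0=1

2,1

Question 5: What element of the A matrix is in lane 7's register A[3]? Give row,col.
9,7

7: G=1,T=3
[3] (1+8,3*2+1+0) = (9,7)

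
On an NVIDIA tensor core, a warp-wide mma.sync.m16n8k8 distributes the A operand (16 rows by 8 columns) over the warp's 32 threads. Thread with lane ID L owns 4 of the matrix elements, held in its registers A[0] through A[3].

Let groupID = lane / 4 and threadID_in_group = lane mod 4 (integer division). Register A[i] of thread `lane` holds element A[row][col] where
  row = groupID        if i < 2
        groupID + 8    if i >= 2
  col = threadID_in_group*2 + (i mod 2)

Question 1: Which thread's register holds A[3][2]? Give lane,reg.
13,0

r=3→G=3,rhi=0  c=2→T=1,p=0
L=3*4+1=13  i=0*2+0=0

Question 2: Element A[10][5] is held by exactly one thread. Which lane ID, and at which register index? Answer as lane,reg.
10,3

r=10⇒gr=2,Rb=1  c=5⇒th=2,odd=1
L=2*4+2=10  i=1*2+1=3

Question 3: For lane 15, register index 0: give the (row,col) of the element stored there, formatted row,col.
lane 15: grp=3 (15/4), tig=3 (15%4)
i=0: r=3+0=3, c=3*2+0=6

3,6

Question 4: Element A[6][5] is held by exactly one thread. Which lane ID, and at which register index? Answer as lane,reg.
26,1

r=6→G=6,rhi=0  c=5→T=2,p=1
L=6*4+2=26  i=0*2+1=1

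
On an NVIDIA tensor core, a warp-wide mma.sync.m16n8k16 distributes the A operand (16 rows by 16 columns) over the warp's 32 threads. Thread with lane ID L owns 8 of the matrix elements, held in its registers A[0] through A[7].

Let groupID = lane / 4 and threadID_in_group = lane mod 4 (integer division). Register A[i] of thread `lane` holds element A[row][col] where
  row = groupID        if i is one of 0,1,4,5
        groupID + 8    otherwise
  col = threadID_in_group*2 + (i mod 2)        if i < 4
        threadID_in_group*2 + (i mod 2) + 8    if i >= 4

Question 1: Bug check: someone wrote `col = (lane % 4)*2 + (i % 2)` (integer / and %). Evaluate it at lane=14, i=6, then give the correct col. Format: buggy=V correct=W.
`(lane % 4)*2 + (i % 2)`[14,6]→4
lane 14: G=3 (14/4), T=2 (14%4)
i=6: r=3+8=11, c=2*2+0+8=12
col: 4 vs 12

buggy=4 correct=12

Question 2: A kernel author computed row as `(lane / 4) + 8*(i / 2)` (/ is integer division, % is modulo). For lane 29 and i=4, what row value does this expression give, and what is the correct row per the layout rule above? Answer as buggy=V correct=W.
`(lane / 4) + 8*(i / 2)`[29,4]→23
29: G=7,T=1
[4] (7+0,1*2+0+8) = (7,10)
row: 23 vs 7

buggy=23 correct=7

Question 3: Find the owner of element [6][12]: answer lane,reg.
26,4

r:6=>grp=6,rB=0  c:12=>cB=1,tig=2,lo=0
L=6*4+2=26  i=1*4+0*2+0=4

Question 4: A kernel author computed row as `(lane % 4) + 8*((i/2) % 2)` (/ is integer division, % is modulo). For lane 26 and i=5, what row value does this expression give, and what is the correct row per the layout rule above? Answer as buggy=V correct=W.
buggy=2 correct=6

`(lane % 4) + 8*((i/2) % 2)`[26,5]=>2
L=26=>grp=26>>2=6, tig=26&3=2
[5]=>row 6+0=6  col 2·2+1+8=13
row: 2 vs 6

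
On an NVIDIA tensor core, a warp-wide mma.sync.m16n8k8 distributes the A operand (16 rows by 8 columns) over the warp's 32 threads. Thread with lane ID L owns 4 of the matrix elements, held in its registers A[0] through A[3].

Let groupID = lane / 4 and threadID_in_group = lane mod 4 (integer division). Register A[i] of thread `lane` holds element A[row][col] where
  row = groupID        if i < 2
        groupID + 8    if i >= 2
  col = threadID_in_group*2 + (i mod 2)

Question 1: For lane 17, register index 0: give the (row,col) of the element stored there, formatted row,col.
L=17=>grp=17>>2=4, tig=17&3=1
[0]=>row 4+0=4  col 1·2+0=2

4,2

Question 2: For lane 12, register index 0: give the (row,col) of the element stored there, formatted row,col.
lane 12: gid=3 (12/4), tid=0 (12%4)
i=0: r=3+0=3, c=0*2+0=0

3,0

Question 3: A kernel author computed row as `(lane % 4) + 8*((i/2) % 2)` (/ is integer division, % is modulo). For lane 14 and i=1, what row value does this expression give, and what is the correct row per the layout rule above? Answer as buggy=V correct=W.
`(lane % 4) + 8*((i/2) % 2)`[14,1]⇒2
L=14⇒gr=14>>2=3, th=14&3=2
[1]⇒row 3+0=3  col 2·2+1=5
row: 2 vs 3

buggy=2 correct=3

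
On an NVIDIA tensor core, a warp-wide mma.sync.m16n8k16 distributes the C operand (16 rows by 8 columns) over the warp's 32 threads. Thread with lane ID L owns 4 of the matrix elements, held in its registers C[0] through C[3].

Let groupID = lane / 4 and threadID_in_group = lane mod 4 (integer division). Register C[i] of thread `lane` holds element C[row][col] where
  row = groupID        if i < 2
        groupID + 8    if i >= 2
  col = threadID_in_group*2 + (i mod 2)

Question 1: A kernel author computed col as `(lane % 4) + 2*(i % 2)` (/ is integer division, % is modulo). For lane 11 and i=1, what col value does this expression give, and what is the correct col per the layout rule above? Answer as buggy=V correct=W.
buggy=5 correct=7

`(lane % 4) + 2*(i % 2)`[11,1]->5
11: gid=2,tid=3
[1] (2+0,3*2+1) = (2,7)
col: 5 vs 7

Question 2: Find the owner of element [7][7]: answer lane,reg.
r: 7->gid=7,r8=0  c: 7->tid=3,i&1=1
L=7*4+3=31  i=0*2+1=1

31,1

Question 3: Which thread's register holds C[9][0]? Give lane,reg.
4,2

r: 9->gid=1,r8=1  c: 0->tid=0,i&1=0
L=1*4+0=4  i=1*2+0=2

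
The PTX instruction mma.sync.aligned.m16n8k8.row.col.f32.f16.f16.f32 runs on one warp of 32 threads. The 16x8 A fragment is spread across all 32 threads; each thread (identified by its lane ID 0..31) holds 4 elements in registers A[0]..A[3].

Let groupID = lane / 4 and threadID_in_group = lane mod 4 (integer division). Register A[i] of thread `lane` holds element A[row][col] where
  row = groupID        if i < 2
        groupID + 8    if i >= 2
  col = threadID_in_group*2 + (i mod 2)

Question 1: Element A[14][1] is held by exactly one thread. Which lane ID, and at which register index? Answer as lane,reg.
r:14=>grp=6,rB=1  c:1=>tig=0,lo=1
L=6*4+0=24  i=1*2+1=3

24,3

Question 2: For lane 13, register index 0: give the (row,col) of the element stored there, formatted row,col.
lane 13->13/4=3, 13 mod 4=1
i=0  r:3+0->3  c:2·1+0->2

3,2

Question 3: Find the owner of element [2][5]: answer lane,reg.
10,1

r=2→G=2,rhi=0  c=5→T=2,p=1
L=2*4+2=10  i=0*2+1=1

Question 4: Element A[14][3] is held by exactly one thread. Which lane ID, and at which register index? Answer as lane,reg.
r:14=>grp=6,rB=1  c:3=>tig=1,lo=1
L=6*4+1=25  i=1*2+1=3

25,3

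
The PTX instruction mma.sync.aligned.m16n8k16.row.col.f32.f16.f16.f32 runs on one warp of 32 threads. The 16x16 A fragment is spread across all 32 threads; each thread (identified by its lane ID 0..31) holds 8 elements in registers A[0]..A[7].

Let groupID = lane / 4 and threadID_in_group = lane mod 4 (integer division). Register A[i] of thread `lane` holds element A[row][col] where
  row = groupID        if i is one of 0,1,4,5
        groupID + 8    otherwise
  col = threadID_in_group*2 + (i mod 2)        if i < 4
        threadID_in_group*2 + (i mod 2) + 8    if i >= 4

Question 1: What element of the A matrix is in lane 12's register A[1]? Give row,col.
lane 12: g=3 (12/4), t=0 (12%4)
i=1: r=3+0=3, c=0*2+1+0=1

3,1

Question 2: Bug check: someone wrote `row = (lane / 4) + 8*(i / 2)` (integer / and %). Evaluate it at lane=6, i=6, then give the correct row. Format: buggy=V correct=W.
`(lane / 4) + 8*(i / 2)`[6,6]→25
6: G=1,T=2
[6] (1+8,2*2+0+8) = (9,12)
row: 25 vs 9

buggy=25 correct=9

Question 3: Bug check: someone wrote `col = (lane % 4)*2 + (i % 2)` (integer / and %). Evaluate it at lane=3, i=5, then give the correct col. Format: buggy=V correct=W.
`(lane % 4)*2 + (i % 2)`[3,5]->7
lane 3: g=0 (3/4), t=3 (3%4)
i=5: r=0+0=0, c=3*2+1+8=15
col: 7 vs 15

buggy=7 correct=15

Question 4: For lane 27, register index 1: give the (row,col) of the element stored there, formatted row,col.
27: grp=6,tig=3
[1] (6+0,3*2+1+0) = (6,7)

6,7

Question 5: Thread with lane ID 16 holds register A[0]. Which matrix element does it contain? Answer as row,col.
4,0

16: grp=4,tig=0
[0] (4+0,0*2+0+0) = (4,0)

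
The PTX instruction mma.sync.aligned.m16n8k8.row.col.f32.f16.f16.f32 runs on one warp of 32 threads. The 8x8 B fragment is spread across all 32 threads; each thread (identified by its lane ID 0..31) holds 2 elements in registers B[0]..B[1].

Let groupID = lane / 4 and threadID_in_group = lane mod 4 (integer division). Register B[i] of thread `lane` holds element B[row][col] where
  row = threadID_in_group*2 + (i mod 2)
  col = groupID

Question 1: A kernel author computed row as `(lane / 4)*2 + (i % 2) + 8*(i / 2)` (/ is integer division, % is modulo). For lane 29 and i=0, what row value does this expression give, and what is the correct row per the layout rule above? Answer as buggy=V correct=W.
buggy=14 correct=2

`(lane / 4)*2 + (i % 2) + 8*(i / 2)`[29,0]⇒14
29: gr=7,th=1
[0] (1*2+0,7) = (2,7)
row: 14 vs 2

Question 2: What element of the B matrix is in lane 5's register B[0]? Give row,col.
2,1

lane 5⇒5/4=1, 5 mod 4=1
i=0  r:2·1+0⇒2  c:1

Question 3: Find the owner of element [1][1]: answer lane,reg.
4,1

c: 1->gid=1  r: 1->tid=0,i&1=1
L=1*4+0=4  i=1=1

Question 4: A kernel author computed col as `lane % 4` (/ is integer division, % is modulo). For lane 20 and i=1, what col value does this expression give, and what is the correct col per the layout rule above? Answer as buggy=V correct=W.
buggy=0 correct=5

`lane % 4`[20,1]->0
lane 20: gid=5 (20/4), tid=0 (20%4)
i=1: r=0*2+1=1, c=gid=5
col: 0 vs 5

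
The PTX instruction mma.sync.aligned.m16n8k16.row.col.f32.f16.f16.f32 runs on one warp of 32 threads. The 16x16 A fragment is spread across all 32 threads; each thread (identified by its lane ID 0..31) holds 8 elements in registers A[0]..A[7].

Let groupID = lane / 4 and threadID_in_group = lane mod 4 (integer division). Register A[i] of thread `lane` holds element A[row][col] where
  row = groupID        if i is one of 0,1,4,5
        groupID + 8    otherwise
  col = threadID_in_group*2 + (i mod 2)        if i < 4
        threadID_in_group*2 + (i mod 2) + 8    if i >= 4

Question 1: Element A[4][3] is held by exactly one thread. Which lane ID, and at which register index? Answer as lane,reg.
r: 4->gid=4,r8=0  c: 3->c8=0,tid=1,i&1=1
L=4*4+1=17  i=0*4+0*2+1=1

17,1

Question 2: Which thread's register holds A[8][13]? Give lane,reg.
r=8->g=0,rb=1  c=13->cb=1,t=2,b0=1
L=0*4+2=2  i=1*4+1*2+1=7

2,7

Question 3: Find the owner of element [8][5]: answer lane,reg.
2,3

r=8->g=0,rb=1  c=5->cb=0,t=2,b0=1
L=0*4+2=2  i=0*4+1*2+1=3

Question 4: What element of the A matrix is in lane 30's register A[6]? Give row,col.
15,12

30: grp=7,tig=2
[6] (7+8,2*2+0+8) = (15,12)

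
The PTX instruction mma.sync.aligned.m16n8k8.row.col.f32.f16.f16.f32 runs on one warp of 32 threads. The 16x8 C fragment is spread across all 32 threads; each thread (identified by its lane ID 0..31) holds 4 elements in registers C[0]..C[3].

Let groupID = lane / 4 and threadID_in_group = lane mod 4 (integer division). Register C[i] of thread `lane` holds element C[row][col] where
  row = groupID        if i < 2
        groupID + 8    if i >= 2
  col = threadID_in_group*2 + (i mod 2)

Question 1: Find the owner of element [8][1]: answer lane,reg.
r: 8->gid=0,r8=1  c: 1->tid=0,i&1=1
L=0*4+0=0  i=1*2+1=3

0,3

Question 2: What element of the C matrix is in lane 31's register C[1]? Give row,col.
7,7

lane 31⇒31/4=7, 31 mod 4=3
i=1  r:7+0⇒7  c:2·3+1⇒7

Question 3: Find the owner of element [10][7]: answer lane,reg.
r=10→G=2,rhi=1  c=7→T=3,p=1
L=2*4+3=11  i=1*2+1=3

11,3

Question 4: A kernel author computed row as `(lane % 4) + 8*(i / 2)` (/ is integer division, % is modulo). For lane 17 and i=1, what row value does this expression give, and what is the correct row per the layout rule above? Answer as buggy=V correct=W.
`(lane % 4) + 8*(i / 2)`[17,1]→1
L=17→G=17>>2=4, T=17&3=1
[1]→row 4+0=4  col 1·2+1=3
row: 1 vs 4

buggy=1 correct=4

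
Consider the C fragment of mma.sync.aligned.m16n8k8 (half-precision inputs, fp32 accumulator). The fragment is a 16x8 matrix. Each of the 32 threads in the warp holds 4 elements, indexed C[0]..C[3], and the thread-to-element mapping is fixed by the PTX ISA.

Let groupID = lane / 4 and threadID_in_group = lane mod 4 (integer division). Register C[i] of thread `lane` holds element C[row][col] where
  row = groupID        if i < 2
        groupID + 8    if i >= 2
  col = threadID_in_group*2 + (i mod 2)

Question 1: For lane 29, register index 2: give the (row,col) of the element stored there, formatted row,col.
lane 29⇒29/4=7, 29 mod 4=1
i=2  r:7+8⇒15  c:2·1+0⇒2

15,2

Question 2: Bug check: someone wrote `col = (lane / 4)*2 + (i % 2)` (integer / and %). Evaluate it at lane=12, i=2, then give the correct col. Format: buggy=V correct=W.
buggy=6 correct=0

`(lane / 4)*2 + (i % 2)`[12,2]→6
L=12→G=12>>2=3, T=12&3=0
[2]→row 3+8=11  col 0·2+0=0
col: 6 vs 0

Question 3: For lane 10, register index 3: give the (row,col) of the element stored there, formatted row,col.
10,5

lane 10: grp=2 (10/4), tig=2 (10%4)
i=3: r=2+8=10, c=2*2+1=5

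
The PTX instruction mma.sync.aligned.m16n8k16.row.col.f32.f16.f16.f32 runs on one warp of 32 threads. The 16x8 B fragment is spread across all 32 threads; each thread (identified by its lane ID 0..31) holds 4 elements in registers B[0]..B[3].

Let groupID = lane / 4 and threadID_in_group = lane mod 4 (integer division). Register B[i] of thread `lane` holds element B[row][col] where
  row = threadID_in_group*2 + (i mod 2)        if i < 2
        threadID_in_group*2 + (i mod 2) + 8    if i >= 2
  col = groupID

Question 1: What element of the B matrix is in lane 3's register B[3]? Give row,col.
L=3->g=3>>2=0, t=3&3=3
[3]->row 3·2+1+8=15  col g=0

15,0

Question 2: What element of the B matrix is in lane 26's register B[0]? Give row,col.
L=26->gid=26>>2=6, tid=26&3=2
[0]->row 2·2+0+0=4  col gid=6

4,6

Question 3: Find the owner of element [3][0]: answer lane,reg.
1,1

c:0=>grp=0  r:3=>rB=0,tig=1,lo=1
L=0*4+1=1  i=0*2+1=1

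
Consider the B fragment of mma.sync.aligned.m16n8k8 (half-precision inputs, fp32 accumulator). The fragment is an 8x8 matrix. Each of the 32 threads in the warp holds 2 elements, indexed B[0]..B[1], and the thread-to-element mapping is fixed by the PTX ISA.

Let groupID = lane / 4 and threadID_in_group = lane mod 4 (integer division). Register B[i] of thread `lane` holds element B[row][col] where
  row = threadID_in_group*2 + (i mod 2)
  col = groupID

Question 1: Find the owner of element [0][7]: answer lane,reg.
c:7=>grp=7  r:0=>tig=0,lo=0
L=7*4+0=28  i=0=0

28,0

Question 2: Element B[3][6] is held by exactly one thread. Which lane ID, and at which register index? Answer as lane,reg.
25,1

c=6->g=6  r=3->t=1,b0=1
L=6*4+1=25  i=1=1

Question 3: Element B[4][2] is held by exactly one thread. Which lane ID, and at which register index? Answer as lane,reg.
10,0

c=2→G=2  r=4→T=2,p=0
L=2*4+2=10  i=0=0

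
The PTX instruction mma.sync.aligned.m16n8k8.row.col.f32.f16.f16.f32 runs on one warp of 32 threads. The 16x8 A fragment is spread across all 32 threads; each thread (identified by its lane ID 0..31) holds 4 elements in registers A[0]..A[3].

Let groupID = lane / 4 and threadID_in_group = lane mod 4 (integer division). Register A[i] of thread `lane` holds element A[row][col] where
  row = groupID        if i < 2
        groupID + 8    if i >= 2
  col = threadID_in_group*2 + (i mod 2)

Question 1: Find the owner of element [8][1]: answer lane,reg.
r=8->g=0,rb=1  c=1->t=0,b0=1
L=0*4+0=0  i=1*2+1=3

0,3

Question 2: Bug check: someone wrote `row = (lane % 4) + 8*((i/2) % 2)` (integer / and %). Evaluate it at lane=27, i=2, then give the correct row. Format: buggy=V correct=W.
`(lane % 4) + 8*((i/2) % 2)`[27,2]→11
27: G=6,T=3
[2] (6+8,3*2+0) = (14,6)
row: 11 vs 14

buggy=11 correct=14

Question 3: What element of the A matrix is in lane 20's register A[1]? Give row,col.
5,1

20: gid=5,tid=0
[1] (5+0,0*2+1) = (5,1)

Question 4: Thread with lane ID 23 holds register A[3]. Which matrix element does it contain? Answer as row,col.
L=23->g=23>>2=5, t=23&3=3
[3]->row 5+8=13  col 3·2+1=7

13,7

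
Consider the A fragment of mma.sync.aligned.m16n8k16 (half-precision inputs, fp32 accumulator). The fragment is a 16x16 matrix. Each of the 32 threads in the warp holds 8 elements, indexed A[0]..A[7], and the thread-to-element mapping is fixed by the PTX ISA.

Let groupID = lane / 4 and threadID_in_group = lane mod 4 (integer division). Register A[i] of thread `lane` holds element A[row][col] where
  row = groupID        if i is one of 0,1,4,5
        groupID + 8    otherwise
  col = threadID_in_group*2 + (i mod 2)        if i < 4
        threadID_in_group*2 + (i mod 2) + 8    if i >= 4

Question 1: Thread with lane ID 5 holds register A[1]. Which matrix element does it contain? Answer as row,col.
lane 5: gr=1 (5/4), th=1 (5%4)
i=1: r=1+0=1, c=1*2+1+0=3

1,3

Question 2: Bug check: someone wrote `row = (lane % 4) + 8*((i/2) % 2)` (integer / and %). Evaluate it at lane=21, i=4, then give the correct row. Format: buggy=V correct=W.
`(lane % 4) + 8*((i/2) % 2)`[21,4]⇒1
lane 21: gr=5 (21/4), th=1 (21%4)
i=4: r=5+0=5, c=1*2+0+8=10
row: 1 vs 5

buggy=1 correct=5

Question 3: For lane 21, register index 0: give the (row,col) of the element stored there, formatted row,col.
5,2

L=21=>grp=21>>2=5, tig=21&3=1
[0]=>row 5+0=5  col 1·2+0+0=2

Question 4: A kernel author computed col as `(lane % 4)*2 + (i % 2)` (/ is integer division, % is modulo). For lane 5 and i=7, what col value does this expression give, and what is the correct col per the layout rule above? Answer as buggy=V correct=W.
`(lane % 4)*2 + (i % 2)`[5,7]⇒3
5: gr=1,th=1
[7] (1+8,1*2+1+8) = (9,11)
col: 3 vs 11

buggy=3 correct=11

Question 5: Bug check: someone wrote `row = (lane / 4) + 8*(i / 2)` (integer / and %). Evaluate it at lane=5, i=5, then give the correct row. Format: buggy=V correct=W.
`(lane / 4) + 8*(i / 2)`[5,5]⇒17
lane 5⇒5/4=1, 5 mod 4=1
i=5  r:1+0⇒1  c:2·1+1+8⇒11
row: 17 vs 1

buggy=17 correct=1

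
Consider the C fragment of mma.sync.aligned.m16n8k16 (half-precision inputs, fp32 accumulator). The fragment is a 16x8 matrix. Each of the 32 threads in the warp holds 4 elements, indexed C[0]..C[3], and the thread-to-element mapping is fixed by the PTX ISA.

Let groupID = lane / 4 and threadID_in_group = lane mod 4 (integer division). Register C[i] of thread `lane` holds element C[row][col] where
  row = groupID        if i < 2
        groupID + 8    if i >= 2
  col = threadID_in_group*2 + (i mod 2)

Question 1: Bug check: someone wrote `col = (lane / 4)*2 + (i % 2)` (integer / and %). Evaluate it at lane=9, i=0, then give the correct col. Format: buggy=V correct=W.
`(lane / 4)*2 + (i % 2)`[9,0]→4
lane 9: G=2 (9/4), T=1 (9%4)
i=0: r=2+0=2, c=1*2+0=2
col: 4 vs 2

buggy=4 correct=2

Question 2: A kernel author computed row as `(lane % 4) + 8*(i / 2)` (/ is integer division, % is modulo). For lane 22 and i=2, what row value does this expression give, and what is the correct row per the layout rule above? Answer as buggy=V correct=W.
`(lane % 4) + 8*(i / 2)`[22,2]=>10
L=22=>grp=22>>2=5, tig=22&3=2
[2]=>row 5+8=13  col 2·2+0=4
row: 10 vs 13

buggy=10 correct=13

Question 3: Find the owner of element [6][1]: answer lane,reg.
r=6->g=6,rb=0  c=1->t=0,b0=1
L=6*4+0=24  i=0*2+1=1

24,1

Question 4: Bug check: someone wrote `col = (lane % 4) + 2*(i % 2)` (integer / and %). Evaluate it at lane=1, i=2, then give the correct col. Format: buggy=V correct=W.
`(lane % 4) + 2*(i % 2)`[1,2]→1
lane 1→1/4=0, 1 mod 4=1
i=2  r:0+8→8  c:2·1+0→2
col: 1 vs 2

buggy=1 correct=2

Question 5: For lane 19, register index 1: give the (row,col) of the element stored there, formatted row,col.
4,7

lane 19: g=4 (19/4), t=3 (19%4)
i=1: r=4+0=4, c=3*2+1=7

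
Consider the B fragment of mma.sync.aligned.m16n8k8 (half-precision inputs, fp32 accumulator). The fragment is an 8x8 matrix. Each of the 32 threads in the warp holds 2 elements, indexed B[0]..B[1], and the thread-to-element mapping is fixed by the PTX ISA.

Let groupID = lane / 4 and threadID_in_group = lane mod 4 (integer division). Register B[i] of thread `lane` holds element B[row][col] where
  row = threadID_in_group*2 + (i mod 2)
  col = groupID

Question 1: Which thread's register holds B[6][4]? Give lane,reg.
19,0

c=4->g=4  r=6->t=3,b0=0
L=4*4+3=19  i=0=0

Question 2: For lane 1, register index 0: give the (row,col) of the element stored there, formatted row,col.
2,0

lane 1: gid=0 (1/4), tid=1 (1%4)
i=0: r=1*2+0=2, c=gid=0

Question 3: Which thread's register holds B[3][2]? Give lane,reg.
c:2=>grp=2  r:3=>tig=1,lo=1
L=2*4+1=9  i=1=1

9,1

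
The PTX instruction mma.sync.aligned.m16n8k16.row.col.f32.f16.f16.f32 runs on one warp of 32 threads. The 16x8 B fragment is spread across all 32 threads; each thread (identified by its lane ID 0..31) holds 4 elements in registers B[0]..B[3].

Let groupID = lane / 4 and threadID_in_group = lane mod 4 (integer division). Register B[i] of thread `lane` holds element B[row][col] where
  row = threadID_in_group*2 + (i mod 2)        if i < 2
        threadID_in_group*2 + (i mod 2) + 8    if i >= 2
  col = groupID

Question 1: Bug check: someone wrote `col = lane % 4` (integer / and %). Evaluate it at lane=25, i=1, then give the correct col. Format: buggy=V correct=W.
buggy=1 correct=6

`lane % 4`[25,1]⇒1
25: gr=6,th=1
[1] (1*2+1+0,6) = (3,6)
col: 1 vs 6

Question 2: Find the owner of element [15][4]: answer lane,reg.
19,3

c=4→G=4  r=15→rhi=1,T=3,p=1
L=4*4+3=19  i=1*2+1=3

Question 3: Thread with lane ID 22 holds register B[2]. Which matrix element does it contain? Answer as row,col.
L=22→G=22>>2=5, T=22&3=2
[2]→row 2·2+0+8=12  col G=5

12,5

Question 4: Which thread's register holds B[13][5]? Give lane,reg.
22,3

c:5=>grp=5  r:13=>rB=1,tig=2,lo=1
L=5*4+2=22  i=1*2+1=3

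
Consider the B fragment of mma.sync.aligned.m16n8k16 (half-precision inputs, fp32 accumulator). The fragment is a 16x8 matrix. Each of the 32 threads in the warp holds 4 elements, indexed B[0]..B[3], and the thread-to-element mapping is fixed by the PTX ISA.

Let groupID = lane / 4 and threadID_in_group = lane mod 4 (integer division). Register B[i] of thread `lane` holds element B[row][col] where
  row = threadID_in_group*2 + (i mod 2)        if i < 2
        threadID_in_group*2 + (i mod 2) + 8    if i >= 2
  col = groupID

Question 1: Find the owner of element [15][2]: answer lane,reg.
11,3

c:2=>grp=2  r:15=>rB=1,tig=3,lo=1
L=2*4+3=11  i=1*2+1=3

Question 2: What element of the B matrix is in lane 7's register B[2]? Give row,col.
lane 7⇒7/4=1, 7 mod 4=3
i=2  r:2·3+0+8⇒14  c:1

14,1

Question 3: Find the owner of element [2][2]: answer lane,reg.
c:2=>grp=2  r:2=>rB=0,tig=1,lo=0
L=2*4+1=9  i=0*2+0=0

9,0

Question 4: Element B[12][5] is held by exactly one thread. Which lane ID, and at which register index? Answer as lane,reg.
c=5⇒gr=5  r=12⇒Rb=1,th=2,odd=0
L=5*4+2=22  i=1*2+0=2

22,2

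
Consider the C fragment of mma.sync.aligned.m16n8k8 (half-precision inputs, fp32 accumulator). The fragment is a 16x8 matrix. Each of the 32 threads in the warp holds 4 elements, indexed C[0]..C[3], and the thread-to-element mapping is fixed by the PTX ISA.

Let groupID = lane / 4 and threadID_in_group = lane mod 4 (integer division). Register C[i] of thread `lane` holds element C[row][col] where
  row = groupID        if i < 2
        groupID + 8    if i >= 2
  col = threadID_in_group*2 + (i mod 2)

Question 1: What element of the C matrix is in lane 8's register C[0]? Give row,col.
lane 8: g=2 (8/4), t=0 (8%4)
i=0: r=2+0=2, c=0*2+0=0

2,0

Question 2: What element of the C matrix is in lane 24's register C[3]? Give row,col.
14,1

lane 24=>24/4=6, 24 mod 4=0
i=3  r:6+8=>14  c:2·0+1=>1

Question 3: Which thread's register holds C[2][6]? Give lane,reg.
r=2→G=2,rhi=0  c=6→T=3,p=0
L=2*4+3=11  i=0*2+0=0

11,0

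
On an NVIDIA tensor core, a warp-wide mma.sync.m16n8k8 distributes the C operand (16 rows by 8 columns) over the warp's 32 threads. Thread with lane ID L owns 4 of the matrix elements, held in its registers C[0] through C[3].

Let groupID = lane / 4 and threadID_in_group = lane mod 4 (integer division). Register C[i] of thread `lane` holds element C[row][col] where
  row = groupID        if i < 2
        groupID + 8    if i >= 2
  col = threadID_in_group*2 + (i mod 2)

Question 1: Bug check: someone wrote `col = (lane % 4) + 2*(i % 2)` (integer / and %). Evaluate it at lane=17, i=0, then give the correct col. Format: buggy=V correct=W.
buggy=1 correct=2

`(lane % 4) + 2*(i % 2)`[17,0]->1
lane 17->17/4=4, 17 mod 4=1
i=0  r:4+0->4  c:2·1+0->2
col: 1 vs 2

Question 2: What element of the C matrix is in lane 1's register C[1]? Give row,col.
lane 1=>1/4=0, 1 mod 4=1
i=1  r:0+0=>0  c:2·1+1=>3

0,3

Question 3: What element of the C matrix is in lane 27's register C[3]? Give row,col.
27: G=6,T=3
[3] (6+8,3*2+1) = (14,7)

14,7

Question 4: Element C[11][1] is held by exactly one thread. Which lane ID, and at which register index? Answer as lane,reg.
12,3

r:11=>grp=3,rB=1  c:1=>tig=0,lo=1
L=3*4+0=12  i=1*2+1=3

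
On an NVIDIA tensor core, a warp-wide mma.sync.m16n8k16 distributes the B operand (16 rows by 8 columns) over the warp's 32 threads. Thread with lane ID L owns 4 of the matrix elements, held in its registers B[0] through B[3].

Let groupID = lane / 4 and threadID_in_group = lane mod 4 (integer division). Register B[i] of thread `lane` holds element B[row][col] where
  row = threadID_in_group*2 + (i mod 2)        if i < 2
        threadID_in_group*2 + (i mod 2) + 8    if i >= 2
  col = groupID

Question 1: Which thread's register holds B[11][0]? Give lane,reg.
c=0⇒gr=0  r=11⇒Rb=1,th=1,odd=1
L=0*4+1=1  i=1*2+1=3

1,3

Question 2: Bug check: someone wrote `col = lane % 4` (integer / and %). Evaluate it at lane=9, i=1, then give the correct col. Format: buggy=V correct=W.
`lane % 4`[9,1]→1
L=9→G=9>>2=2, T=9&3=1
[1]→row 1·2+1+0=3  col G=2
col: 1 vs 2

buggy=1 correct=2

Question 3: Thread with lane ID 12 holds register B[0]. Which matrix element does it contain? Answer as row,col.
lane 12: gr=3 (12/4), th=0 (12%4)
i=0: r=0*2+0+0=0, c=gr=3

0,3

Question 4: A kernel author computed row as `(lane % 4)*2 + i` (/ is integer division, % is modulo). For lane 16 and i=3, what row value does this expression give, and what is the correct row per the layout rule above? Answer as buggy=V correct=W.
`(lane % 4)*2 + i`[16,3]->3
L=16->g=16>>2=4, t=16&3=0
[3]->row 0·2+1+8=9  col g=4
row: 3 vs 9

buggy=3 correct=9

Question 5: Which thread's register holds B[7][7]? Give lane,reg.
c=7⇒gr=7  r=7⇒Rb=0,th=3,odd=1
L=7*4+3=31  i=0*2+1=1

31,1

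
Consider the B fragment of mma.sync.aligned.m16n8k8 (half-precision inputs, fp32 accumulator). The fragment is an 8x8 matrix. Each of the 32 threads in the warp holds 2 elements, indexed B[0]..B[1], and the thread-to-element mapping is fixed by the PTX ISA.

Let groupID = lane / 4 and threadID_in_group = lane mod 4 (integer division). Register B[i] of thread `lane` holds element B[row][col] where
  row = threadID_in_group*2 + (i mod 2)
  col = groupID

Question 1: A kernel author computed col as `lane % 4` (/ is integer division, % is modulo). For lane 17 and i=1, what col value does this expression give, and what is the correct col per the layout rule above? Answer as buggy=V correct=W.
buggy=1 correct=4

`lane % 4`[17,1]->1
L=17->gid=17>>2=4, tid=17&3=1
[1]->row 1·2+1=3  col gid=4
col: 1 vs 4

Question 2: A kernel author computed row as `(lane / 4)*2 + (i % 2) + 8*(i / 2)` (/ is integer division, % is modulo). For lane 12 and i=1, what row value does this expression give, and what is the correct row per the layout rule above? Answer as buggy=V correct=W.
buggy=7 correct=1

`(lane / 4)*2 + (i % 2) + 8*(i / 2)`[12,1]->7
lane 12: g=3 (12/4), t=0 (12%4)
i=1: r=0*2+1=1, c=g=3
row: 7 vs 1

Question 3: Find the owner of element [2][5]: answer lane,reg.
c=5⇒gr=5  r=2⇒th=1,odd=0
L=5*4+1=21  i=0=0

21,0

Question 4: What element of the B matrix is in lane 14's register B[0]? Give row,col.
4,3

L=14->g=14>>2=3, t=14&3=2
[0]->row 2·2+0=4  col g=3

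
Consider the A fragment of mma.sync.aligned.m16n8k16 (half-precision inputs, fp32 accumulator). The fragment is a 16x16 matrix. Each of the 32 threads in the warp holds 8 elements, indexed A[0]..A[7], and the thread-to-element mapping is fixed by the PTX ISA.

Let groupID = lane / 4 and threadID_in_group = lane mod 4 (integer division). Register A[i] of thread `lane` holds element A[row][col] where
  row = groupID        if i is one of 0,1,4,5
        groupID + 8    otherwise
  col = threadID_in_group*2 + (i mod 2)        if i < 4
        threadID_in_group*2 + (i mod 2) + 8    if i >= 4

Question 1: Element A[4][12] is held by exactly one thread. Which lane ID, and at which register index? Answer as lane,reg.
18,4

r=4->g=4,rb=0  c=12->cb=1,t=2,b0=0
L=4*4+2=18  i=1*4+0*2+0=4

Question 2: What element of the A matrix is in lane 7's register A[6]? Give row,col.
9,14

lane 7: g=1 (7/4), t=3 (7%4)
i=6: r=1+8=9, c=3*2+0+8=14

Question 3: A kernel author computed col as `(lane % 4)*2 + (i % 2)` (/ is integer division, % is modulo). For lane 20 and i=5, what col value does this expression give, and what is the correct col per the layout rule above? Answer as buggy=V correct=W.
`(lane % 4)*2 + (i % 2)`[20,5]->1
L=20->gid=20>>2=5, tid=20&3=0
[5]->row 5+0=5  col 0·2+1+8=9
col: 1 vs 9

buggy=1 correct=9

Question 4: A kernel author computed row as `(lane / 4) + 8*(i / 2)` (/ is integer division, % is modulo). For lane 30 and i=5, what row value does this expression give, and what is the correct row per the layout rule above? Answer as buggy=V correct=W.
`(lane / 4) + 8*(i / 2)`[30,5]⇒23
lane 30⇒30/4=7, 30 mod 4=2
i=5  r:7+0⇒7  c:2·2+1+8⇒13
row: 23 vs 7

buggy=23 correct=7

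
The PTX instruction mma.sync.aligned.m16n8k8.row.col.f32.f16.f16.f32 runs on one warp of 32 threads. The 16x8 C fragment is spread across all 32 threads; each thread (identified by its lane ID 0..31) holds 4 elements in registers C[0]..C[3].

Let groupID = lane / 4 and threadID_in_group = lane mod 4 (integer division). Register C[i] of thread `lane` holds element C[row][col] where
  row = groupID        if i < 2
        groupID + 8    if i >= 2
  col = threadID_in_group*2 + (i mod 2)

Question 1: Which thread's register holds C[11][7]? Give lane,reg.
r=11->g=3,rb=1  c=7->t=3,b0=1
L=3*4+3=15  i=1*2+1=3

15,3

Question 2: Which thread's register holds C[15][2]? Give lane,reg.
r=15→G=7,rhi=1  c=2→T=1,p=0
L=7*4+1=29  i=1*2+0=2

29,2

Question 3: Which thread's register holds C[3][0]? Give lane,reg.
r:3=>grp=3,rB=0  c:0=>tig=0,lo=0
L=3*4+0=12  i=0*2+0=0

12,0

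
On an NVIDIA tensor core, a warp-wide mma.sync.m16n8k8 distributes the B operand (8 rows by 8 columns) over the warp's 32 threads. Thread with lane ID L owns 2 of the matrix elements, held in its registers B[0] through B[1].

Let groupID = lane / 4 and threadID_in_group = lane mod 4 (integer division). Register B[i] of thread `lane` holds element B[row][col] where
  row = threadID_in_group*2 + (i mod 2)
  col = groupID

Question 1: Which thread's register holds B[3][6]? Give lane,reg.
25,1

c=6->g=6  r=3->t=1,b0=1
L=6*4+1=25  i=1=1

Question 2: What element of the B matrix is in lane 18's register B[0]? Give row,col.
L=18=>grp=18>>2=4, tig=18&3=2
[0]=>row 2·2+0=4  col grp=4

4,4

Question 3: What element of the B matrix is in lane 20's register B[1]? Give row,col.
1,5

lane 20=>20/4=5, 20 mod 4=0
i=1  r:2·0+1=>1  c:5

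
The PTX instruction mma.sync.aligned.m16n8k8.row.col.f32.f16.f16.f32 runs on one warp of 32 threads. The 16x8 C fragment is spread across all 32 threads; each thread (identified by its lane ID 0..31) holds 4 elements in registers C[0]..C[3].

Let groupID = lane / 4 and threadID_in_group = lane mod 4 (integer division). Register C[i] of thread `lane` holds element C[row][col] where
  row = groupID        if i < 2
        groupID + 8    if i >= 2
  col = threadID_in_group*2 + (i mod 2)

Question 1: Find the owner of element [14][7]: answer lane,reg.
27,3

r: 14->gid=6,r8=1  c: 7->tid=3,i&1=1
L=6*4+3=27  i=1*2+1=3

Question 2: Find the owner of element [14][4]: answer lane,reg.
26,2

r=14→G=6,rhi=1  c=4→T=2,p=0
L=6*4+2=26  i=1*2+0=2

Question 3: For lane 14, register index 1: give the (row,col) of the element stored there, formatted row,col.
lane 14=>14/4=3, 14 mod 4=2
i=1  r:3+0=>3  c:2·2+1=>5

3,5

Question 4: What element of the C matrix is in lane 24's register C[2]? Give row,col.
14,0

lane 24⇒24/4=6, 24 mod 4=0
i=2  r:6+8⇒14  c:2·0+0⇒0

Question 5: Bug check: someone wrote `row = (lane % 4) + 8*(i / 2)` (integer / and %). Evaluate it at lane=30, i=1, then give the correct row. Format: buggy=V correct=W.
`(lane % 4) + 8*(i / 2)`[30,1]→2
lane 30→30/4=7, 30 mod 4=2
i=1  r:7+0→7  c:2·2+1→5
row: 2 vs 7

buggy=2 correct=7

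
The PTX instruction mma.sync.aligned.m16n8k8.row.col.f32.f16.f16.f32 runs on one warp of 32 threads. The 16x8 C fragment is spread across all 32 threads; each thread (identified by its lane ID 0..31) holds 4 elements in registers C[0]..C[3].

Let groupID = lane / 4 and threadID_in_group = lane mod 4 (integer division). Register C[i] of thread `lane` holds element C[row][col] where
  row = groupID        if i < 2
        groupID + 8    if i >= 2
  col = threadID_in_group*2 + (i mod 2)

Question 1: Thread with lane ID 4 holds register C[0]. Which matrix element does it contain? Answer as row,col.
1,0

4: gr=1,th=0
[0] (1+0,0*2+0) = (1,0)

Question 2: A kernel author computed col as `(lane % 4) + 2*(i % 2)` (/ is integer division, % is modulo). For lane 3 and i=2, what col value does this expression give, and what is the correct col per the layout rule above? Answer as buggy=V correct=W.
`(lane % 4) + 2*(i % 2)`[3,2]→3
lane 3→3/4=0, 3 mod 4=3
i=2  r:0+8→8  c:2·3+0→6
col: 3 vs 6

buggy=3 correct=6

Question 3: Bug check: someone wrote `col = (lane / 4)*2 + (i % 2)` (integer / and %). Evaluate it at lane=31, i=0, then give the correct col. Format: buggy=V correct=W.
buggy=14 correct=6

`(lane / 4)*2 + (i % 2)`[31,0]->14
lane 31: gid=7 (31/4), tid=3 (31%4)
i=0: r=7+0=7, c=3*2+0=6
col: 14 vs 6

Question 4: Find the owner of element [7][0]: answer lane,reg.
28,0

r=7→G=7,rhi=0  c=0→T=0,p=0
L=7*4+0=28  i=0*2+0=0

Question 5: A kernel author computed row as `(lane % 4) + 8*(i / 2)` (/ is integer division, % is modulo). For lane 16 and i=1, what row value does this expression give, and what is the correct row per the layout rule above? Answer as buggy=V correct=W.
buggy=0 correct=4

`(lane % 4) + 8*(i / 2)`[16,1]→0
lane 16→16/4=4, 16 mod 4=0
i=1  r:4+0→4  c:2·0+1→1
row: 0 vs 4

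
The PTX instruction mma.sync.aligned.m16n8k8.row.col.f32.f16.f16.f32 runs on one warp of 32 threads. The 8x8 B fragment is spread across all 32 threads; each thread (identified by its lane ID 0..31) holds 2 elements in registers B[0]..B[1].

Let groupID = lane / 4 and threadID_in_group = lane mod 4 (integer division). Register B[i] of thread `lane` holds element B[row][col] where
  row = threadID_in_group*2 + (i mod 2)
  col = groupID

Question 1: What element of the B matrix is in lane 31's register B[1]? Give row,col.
7,7

31: G=7,T=3
[1] (3*2+1,7) = (7,7)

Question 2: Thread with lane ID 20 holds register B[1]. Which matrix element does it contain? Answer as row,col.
1,5

lane 20: gr=5 (20/4), th=0 (20%4)
i=1: r=0*2+1=1, c=gr=5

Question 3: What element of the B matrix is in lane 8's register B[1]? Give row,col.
lane 8: grp=2 (8/4), tig=0 (8%4)
i=1: r=0*2+1=1, c=grp=2

1,2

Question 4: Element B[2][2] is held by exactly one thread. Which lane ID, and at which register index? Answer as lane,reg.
c=2⇒gr=2  r=2⇒th=1,odd=0
L=2*4+1=9  i=0=0

9,0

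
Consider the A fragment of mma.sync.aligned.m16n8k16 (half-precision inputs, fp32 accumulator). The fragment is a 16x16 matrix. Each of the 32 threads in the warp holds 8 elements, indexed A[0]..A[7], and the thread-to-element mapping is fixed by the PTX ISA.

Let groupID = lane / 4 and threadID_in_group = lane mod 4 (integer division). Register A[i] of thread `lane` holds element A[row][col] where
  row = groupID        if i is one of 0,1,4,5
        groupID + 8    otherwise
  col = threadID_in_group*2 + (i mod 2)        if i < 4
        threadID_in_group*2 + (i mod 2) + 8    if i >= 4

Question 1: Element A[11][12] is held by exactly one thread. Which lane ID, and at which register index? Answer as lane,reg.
r=11⇒gr=3,Rb=1  c=12⇒Cb=1,th=2,odd=0
L=3*4+2=14  i=1*4+1*2+0=6

14,6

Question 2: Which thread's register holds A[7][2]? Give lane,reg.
29,0

r: 7->gid=7,r8=0  c: 2->c8=0,tid=1,i&1=0
L=7*4+1=29  i=0*4+0*2+0=0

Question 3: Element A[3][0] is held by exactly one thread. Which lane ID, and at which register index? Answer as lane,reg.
12,0

r=3->g=3,rb=0  c=0->cb=0,t=0,b0=0
L=3*4+0=12  i=0*4+0*2+0=0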